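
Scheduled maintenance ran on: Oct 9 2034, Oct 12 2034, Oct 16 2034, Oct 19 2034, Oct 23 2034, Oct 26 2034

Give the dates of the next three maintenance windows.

Every event lands on a Monday or Thursday (gaps cycle 3, 4, 3, 4, 3).
So the schedule is: every Monday and Thursday.
Next Monday: Oct 30 2034.
Next Thursday: Nov 2 2034.
The following Monday is Nov 6 2034.

Oct 30 2034, Nov 2 2034, Nov 6 2034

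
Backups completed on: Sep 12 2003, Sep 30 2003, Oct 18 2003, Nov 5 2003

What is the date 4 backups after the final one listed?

Jan 16 2004

The spacing is 18, 18, 18 days — always 18 days.
Nov 5 2003 + 18 days = Nov 23 2003.
Nov 23 2003 + 18 days = Dec 11 2003.
Dec 11 2003 + 18 days = Dec 29 2003.
Dec 29 2003 + 18 days = Jan 16 2004.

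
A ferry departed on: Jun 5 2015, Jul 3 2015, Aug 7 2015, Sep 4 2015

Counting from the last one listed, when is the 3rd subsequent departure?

Gaps: 28, 35, 28 days — a mix of 28 and 35. Every date is a Friday.
Each is the 1st Friday of its month.
October 2015 — 1st Friday is Oct 2 2015.
November 2015 — 1st Friday is Nov 6 2015.
December 2015 — 1st Friday is Dec 4 2015.

Dec 4 2015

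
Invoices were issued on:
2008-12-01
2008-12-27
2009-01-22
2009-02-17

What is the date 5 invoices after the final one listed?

2009-06-27

The spacing is 26, 26, 26 days — always 26 days.
2009-02-17 + 26 days = 2009-03-15.
2009-03-15 + 26 days = 2009-04-10.
2009-04-10 + 26 days = 2009-05-06.
2009-05-06 + 26 days = 2009-06-01.
2009-06-01 + 26 days = 2009-06-27.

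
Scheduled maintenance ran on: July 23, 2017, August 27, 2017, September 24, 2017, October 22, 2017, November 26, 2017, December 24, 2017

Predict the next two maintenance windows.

All dates are Sundays, 35, 28, 28, 35, 28 days apart.
Specifically, the 4th Sunday of each month.
January 2018 — 4th Sunday is January 28, 2018.
February 2018 — 4th Sunday is February 25, 2018.

January 28, 2018; February 25, 2018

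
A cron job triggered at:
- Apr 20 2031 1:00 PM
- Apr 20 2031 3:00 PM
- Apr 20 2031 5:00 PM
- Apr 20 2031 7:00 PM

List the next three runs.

Gaps: 2, 2, 2 hours — each event is 2 hours after the previous one.
Apr 20 2031 7:00 PM + 2 h = Apr 20 2031 9:00 PM.
Apr 20 2031 9:00 PM + 2 h = Apr 20 2031 11:00 PM.
Apr 20 2031 11:00 PM + 2 h = Apr 21 2031 1:00 AM.

Apr 20 2031 9:00 PM, Apr 20 2031 11:00 PM, Apr 21 2031 1:00 AM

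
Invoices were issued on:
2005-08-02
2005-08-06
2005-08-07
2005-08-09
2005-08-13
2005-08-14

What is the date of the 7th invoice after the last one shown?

The gap pattern 4, 1, 2, 4, 1 repeats every 3 events.
These are the Tuesdays, Saturdays and Sundays of each week.
Next Tuesday: 2005-08-16.
The following Saturday is 2005-08-20.
Next Sunday: 2005-08-21.
Next Tuesday: 2005-08-23.
Next Saturday: 2005-08-27.
Next Sunday: 2005-08-28.
Next Tuesday: 2005-08-30.

2005-08-30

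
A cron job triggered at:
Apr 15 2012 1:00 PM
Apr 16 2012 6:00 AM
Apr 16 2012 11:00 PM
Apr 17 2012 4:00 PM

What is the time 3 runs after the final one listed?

Gaps: 17, 17, 17 hours — each event is 17 hours after the previous one.
Apr 17 2012 4:00 PM + 17 h = Apr 18 2012 9:00 AM.
Apr 18 2012 9:00 AM + 17 h = Apr 19 2012 2:00 AM.
Apr 19 2012 2:00 AM + 17 h = Apr 19 2012 7:00 PM.

Apr 19 2012 7:00 PM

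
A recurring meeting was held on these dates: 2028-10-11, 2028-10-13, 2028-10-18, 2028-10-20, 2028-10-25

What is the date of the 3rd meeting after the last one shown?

Every event lands on a Wednesday or Friday (gaps cycle 2, 5, 2, 5).
So the schedule is: every Wednesday and Friday.
The following Friday is 2028-10-27.
The following Wednesday is 2028-11-01.
Next Friday: 2028-11-03.

2028-11-03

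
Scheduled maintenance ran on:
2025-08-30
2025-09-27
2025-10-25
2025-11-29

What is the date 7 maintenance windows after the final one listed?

2026-06-27

Every date is a Saturday; gaps 28, 28, 35 days.
Each is the last Saturday of its month (at least one falls on the 29th or later, ruling out '4th Saturday').
December 2025 ends with Saturday 2025-12-27.
January 2026 ends with Saturday 2026-01-31.
February 2026 ends with Saturday 2026-02-28.
March 2026 ends with Saturday 2026-03-28.
April 2026 ends with Saturday 2026-04-25.
Last Saturday of May 2026: 2026-05-30.
June 2026 ends with Saturday 2026-06-27.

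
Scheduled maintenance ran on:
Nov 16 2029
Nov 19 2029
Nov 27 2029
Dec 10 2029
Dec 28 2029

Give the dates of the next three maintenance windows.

Jan 20 2030, Feb 17 2030, Mar 22 2030

Gaps: 3, 8, 13, 18 days — each gap is 5 larger than the previous one.
Next gap: 23 days. Dec 28 2029 + 23 days = Jan 20 2030.
Next gap: 28 days. Jan 20 2030 + 28 days = Feb 17 2030.
Next gap: 33 days. Feb 17 2030 + 33 days = Mar 22 2030.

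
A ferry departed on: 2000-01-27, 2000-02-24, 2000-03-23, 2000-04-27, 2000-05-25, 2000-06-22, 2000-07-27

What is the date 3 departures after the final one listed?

2000-10-26

All dates are Thursdays, 28, 28, 35, 28, 28, 35 days apart.
Specifically, the 4th Thursday of each month.
August 2000 — 4th Thursday is 2000-08-24.
4th Thursday of September 2000: 2000-09-28.
4th Thursday of October 2000: 2000-10-26.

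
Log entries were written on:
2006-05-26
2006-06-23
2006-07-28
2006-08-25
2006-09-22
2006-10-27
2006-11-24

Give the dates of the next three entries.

These are Fridays at 28- or 35-day spacing (28, 35, 28, 28, 35, 28).
The pattern: 4th Friday of the month.
4th Friday of December 2006: 2006-12-22.
January 2007 — 4th Friday is 2007-01-26.
4th Friday of February 2007: 2007-02-23.

2006-12-22, 2007-01-26, 2007-02-23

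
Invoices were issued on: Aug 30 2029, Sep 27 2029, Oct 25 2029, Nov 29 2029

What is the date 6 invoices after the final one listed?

May 30 2030

All Thursdays; the gaps (28, 28, 35) vary with month length.
This is the last Thursday of each month.
December 2029 ends with Thursday Dec 27 2029.
January 2030 ends with Thursday Jan 31 2030.
Last Thursday of February 2030: Feb 28 2030.
March 2030 ends with Thursday Mar 28 2030.
April 2030 ends with Thursday Apr 25 2030.
Last Thursday of May 2030: May 30 2030.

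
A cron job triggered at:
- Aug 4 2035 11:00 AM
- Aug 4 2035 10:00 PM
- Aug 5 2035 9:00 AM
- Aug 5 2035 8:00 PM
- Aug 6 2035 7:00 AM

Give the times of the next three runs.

Gaps: 11, 11, 11, 11 hours — each event is 11 hours after the previous one.
Aug 6 2035 7:00 AM + 11 h = Aug 6 2035 6:00 PM.
Aug 6 2035 6:00 PM + 11 h = Aug 7 2035 5:00 AM.
Aug 7 2035 5:00 AM + 11 h = Aug 7 2035 4:00 PM.

Aug 6 2035 6:00 PM, Aug 7 2035 5:00 AM, Aug 7 2035 4:00 PM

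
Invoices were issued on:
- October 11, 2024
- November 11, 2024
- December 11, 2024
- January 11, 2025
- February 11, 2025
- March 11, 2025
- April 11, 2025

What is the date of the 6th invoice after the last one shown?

The day-of-month is always 11 (31, 30, 31, 31, 28, 31 days between events).
So this recurs on the 11th of each month.
Next: May 2025 → May 11, 2025.
June 2025: June 11, 2025.
July 2025: July 11, 2025.
Next: August 2025 → August 11, 2025.
September 2025: September 11, 2025.
Next: October 2025 → October 11, 2025.

October 11, 2025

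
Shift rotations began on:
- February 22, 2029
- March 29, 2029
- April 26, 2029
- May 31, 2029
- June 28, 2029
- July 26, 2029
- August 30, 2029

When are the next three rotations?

September 27, 2029; October 25, 2029; November 29, 2029

These are Thursdays with 35, 28, 35, 28, 28, 35-day gaps.
Each is the final Thursday of its month — March 29, 2029 is past the 28th, so '4th Thursday' doesn't fit.
Last Thursday of September 2029: September 27, 2029.
October 2029 ends with Thursday October 25, 2029.
Last Thursday of November 2029: November 29, 2029.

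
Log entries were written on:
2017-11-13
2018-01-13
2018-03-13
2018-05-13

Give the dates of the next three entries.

2018-07-13, 2018-09-13, 2018-11-13

Gaps: 61, 59, 61 days — not constant. Every event is on the 13th of the month.
Pattern: the 13th of every 2 months.
Next: July 2018 → 2018-07-13.
September 2018: 2018-09-13.
November 2018: 2018-11-13.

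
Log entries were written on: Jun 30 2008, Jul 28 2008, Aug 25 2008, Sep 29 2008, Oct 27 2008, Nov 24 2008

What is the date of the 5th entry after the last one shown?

Apr 27 2009

All Mondays; the gaps (28, 28, 35, 28, 28) vary with month length.
This is the last Monday of each month.
December 2008 ends with Monday Dec 29 2008.
January 2009 ends with Monday Jan 26 2009.
Last Monday of February 2009: Feb 23 2009.
Last Monday of March 2009: Mar 30 2009.
Last Monday of April 2009: Apr 27 2009.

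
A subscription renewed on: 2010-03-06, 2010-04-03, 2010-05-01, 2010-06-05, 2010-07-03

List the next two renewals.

2010-08-07, 2010-09-04

These are Saturdays at 28- or 35-day spacing (28, 28, 35, 28).
The pattern: 1st Saturday of the month.
August 2010 — 1st Saturday is 2010-08-07.
1st Saturday of September 2010: 2010-09-04.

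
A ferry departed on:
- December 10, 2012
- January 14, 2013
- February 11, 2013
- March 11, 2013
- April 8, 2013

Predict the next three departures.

Gaps: 35, 28, 28, 28 days — a mix of 28 and 35. Every date is a Monday.
Each is the 2nd Monday of its month.
2nd Monday of May 2013: May 13, 2013.
2nd Monday of June 2013: June 10, 2013.
July 2013 — 2nd Monday is July 8, 2013.

May 13, 2013; June 10, 2013; July 8, 2013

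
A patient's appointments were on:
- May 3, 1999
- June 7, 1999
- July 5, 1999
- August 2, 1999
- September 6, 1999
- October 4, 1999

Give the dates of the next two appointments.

November 1, 1999; December 6, 1999

Gaps: 35, 28, 28, 35, 28 days — a mix of 28 and 35. Every date is a Monday.
Each is the 1st Monday of its month.
1st Monday of November 1999: November 1, 1999.
December 1999 — 1st Monday is December 6, 1999.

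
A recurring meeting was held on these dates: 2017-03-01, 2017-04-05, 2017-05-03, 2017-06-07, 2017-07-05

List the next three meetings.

2017-08-02, 2017-09-06, 2017-10-04

All dates are Wednesdays, 35, 28, 35, 28 days apart.
Specifically, the 1st Wednesday of each month.
August 2017 — 1st Wednesday is 2017-08-02.
1st Wednesday of September 2017: 2017-09-06.
October 2017 — 1st Wednesday is 2017-10-04.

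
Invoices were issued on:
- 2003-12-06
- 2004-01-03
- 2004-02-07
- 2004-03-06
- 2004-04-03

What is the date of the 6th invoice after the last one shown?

2004-10-02

These are Saturdays at 28- or 35-day spacing (28, 35, 28, 28).
The pattern: 1st Saturday of the month.
1st Saturday of May 2004: 2004-05-01.
1st Saturday of June 2004: 2004-06-05.
July 2004 — 1st Saturday is 2004-07-03.
August 2004 — 1st Saturday is 2004-08-07.
1st Saturday of September 2004: 2004-09-04.
1st Saturday of October 2004: 2004-10-02.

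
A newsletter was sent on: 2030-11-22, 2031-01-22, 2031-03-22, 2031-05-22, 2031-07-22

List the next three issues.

2031-09-22, 2031-11-22, 2032-01-22

The day-of-month is always 22 (61, 59, 61, 61 days between events).
So this recurs on the 22nd of every 2 months.
Next: September 2031 → 2031-09-22.
November 2031: 2031-11-22.
Next: January 2032 → 2032-01-22.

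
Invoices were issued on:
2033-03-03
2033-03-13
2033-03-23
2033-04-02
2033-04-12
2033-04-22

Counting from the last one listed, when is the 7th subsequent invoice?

2033-07-01

Gaps between consecutive events: 10, 10, 10, 10, 10 days — a constant 10-day interval.
2033-04-22 + 10 days = 2033-05-02.
2033-05-02 + 10 days = 2033-05-12.
2033-05-12 + 10 days = 2033-05-22.
2033-05-22 + 10 days = 2033-06-01.
2033-06-01 + 10 days = 2033-06-11.
2033-06-11 + 10 days = 2033-06-21.
2033-06-21 + 10 days = 2033-07-01.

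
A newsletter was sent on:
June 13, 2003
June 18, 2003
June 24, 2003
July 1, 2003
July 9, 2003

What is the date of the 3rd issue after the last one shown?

August 8, 2003

The spacing grows by 1 each time: 5, 6, 7, 8 days.
Next gap: 9 days. July 9, 2003 + 9 days = July 18, 2003.
Next gap: 10 days. July 18, 2003 + 10 days = July 28, 2003.
Next gap: 11 days. July 28, 2003 + 11 days = August 8, 2003.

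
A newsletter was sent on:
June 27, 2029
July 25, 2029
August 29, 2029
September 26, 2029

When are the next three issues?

All Wednesdays; the gaps (28, 35, 28) vary with month length.
This is the last Wednesday of each month.
Last Wednesday of October 2029: October 31, 2029.
November 2029 ends with Wednesday November 28, 2029.
Last Wednesday of December 2029: December 26, 2029.

October 31, 2029; November 28, 2029; December 26, 2029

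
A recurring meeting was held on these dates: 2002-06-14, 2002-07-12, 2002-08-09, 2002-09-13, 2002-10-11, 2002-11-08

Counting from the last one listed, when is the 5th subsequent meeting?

2003-04-11

All dates are Fridays, 28, 28, 35, 28, 28 days apart.
Specifically, the 2nd Friday of each month.
2nd Friday of December 2002: 2002-12-13.
January 2003 — 2nd Friday is 2003-01-10.
February 2003 — 2nd Friday is 2003-02-14.
2nd Friday of March 2003: 2003-03-14.
April 2003 — 2nd Friday is 2003-04-11.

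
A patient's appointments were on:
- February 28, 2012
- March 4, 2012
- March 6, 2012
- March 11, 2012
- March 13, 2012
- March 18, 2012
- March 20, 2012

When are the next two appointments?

March 25, 2012; March 27, 2012

Gaps: 5, 2, 5, 2, 5, 2 days — not constant, but cyclic with period 2.
The events fall on every Tuesday and Sunday.
The following Sunday is March 25, 2012.
Next Tuesday: March 27, 2012.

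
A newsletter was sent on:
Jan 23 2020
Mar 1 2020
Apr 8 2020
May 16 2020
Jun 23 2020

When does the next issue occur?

Jul 31 2020

The spacing is 38, 38, 38, 38 days — always 38 days.
Jun 23 2020 + 38 days = Jul 31 2020.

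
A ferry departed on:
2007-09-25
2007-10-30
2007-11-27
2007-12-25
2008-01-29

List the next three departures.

These are Tuesdays with 35, 28, 28, 35-day gaps.
Each is the final Tuesday of its month — 2007-10-30 is past the 28th, so '4th Tuesday' doesn't fit.
February 2008 ends with Tuesday 2008-02-26.
March 2008 ends with Tuesday 2008-03-25.
April 2008 ends with Tuesday 2008-04-29.

2008-02-26, 2008-03-25, 2008-04-29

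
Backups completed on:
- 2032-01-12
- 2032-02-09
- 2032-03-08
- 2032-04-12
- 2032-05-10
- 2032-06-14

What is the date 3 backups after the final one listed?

Gaps: 28, 28, 35, 28, 35 days — a mix of 28 and 35. Every date is a Monday.
Each is the 2nd Monday of its month.
2nd Monday of July 2032: 2032-07-12.
August 2032 — 2nd Monday is 2032-08-09.
2nd Monday of September 2032: 2032-09-13.

2032-09-13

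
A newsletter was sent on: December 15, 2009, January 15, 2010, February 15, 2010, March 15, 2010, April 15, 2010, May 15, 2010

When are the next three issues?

June 15, 2010; July 15, 2010; August 15, 2010

Each date is the 15th; the gaps (31, 31, 28, 31, 30) track the month lengths.
The rule is the 15th of each month.
Next: June 2010 → June 15, 2010.
July 2010: July 15, 2010.
August 2010: August 15, 2010.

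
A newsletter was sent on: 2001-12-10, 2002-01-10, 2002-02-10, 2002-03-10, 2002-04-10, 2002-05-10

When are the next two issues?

The day-of-month is always 10 (31, 31, 28, 31, 30 days between events).
So this recurs on the 10th of each month.
June 2002: 2002-06-10.
July 2002: 2002-07-10.

2002-06-10, 2002-07-10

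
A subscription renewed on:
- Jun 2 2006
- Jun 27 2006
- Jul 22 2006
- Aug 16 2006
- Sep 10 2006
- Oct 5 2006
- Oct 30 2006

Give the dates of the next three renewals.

The spacing is 25, 25, 25, 25, 25, 25 days — always 25 days.
Oct 30 2006 + 25 days = Nov 24 2006.
Nov 24 2006 + 25 days = Dec 19 2006.
Dec 19 2006 + 25 days = Jan 13 2007.

Nov 24 2006, Dec 19 2006, Jan 13 2007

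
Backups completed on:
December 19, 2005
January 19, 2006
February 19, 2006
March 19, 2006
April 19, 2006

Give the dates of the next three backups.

May 19, 2006; June 19, 2006; July 19, 2006

Each date is the 19th; the gaps (31, 31, 28, 31) track the month lengths.
The rule is the 19th of each month.
Next: May 2006 → May 19, 2006.
June 2006: June 19, 2006.
Next: July 2006 → July 19, 2006.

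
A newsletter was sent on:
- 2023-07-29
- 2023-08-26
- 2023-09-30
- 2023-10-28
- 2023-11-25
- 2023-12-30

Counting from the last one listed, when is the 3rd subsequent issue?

2024-03-30

Every date is a Saturday; gaps 28, 35, 28, 28, 35 days.
Each is the last Saturday of its month (at least one falls on the 29th or later, ruling out '4th Saturday').
Last Saturday of January 2024: 2024-01-27.
February 2024 ends with Saturday 2024-02-24.
Last Saturday of March 2024: 2024-03-30.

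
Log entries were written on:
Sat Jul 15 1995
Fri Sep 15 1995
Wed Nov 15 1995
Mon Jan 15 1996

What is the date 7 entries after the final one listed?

Each date is the 15th; the gaps (62, 61, 61) track the month lengths.
The rule is the 15th of every 2 months.
Next: March 1996 → Fri Mar 15 1996.
May 1996: Wed May 15 1996.
Next: July 1996 → Mon Jul 15 1996.
September 1996: Sun Sep 15 1996.
Next: November 1996 → Fri Nov 15 1996.
January 1997: Wed Jan 15 1997.
Next: March 1997 → Sat Mar 15 1997.

Sat Mar 15 1997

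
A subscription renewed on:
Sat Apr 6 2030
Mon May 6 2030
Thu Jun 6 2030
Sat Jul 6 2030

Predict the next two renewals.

Tue Aug 6 2030, Fri Sep 6 2030

Each date is the 6th; the gaps (30, 31, 30) track the month lengths.
The rule is the 6th of each month.
Next: August 2030 → Tue Aug 6 2030.
Next: September 2030 → Fri Sep 6 2030.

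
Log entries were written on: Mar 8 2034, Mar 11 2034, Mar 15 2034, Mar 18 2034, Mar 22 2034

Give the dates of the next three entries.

The gap pattern 3, 4, 3, 4 repeats every 2 events.
These are the Wednesdays and Saturdays of each week.
The following Saturday is Mar 25 2034.
Next Wednesday: Mar 29 2034.
Next Saturday: Apr 1 2034.

Mar 25 2034, Mar 29 2034, Apr 1 2034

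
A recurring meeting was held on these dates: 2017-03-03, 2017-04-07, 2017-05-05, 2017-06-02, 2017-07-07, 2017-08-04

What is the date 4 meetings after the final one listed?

2017-12-01

All dates are Fridays, 35, 28, 28, 35, 28 days apart.
Specifically, the 1st Friday of each month.
1st Friday of September 2017: 2017-09-01.
October 2017 — 1st Friday is 2017-10-06.
November 2017 — 1st Friday is 2017-11-03.
1st Friday of December 2017: 2017-12-01.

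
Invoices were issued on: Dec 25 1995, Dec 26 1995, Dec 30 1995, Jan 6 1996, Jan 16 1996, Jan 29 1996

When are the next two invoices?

The spacing grows by 3 each time: 1, 4, 7, 10, 13 days.
Next gap: 16 days. Jan 29 1996 + 16 days = Feb 14 1996.
Next gap: 19 days. Feb 14 1996 + 19 days = Mar 4 1996.

Feb 14 1996, Mar 4 1996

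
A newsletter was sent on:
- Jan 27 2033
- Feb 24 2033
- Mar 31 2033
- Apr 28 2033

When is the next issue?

May 26 2033

Every date is a Thursday; gaps 28, 35, 28 days.
Each is the last Thursday of its month (at least one falls on the 29th or later, ruling out '4th Thursday').
Last Thursday of May 2033: May 26 2033.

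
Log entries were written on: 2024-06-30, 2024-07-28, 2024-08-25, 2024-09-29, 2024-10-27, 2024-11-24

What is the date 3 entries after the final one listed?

These are Sundays with 28, 28, 35, 28, 28-day gaps.
Each is the final Sunday of its month — 2024-06-30 is past the 28th, so '4th Sunday' doesn't fit.
Last Sunday of December 2024: 2024-12-29.
January 2025 ends with Sunday 2025-01-26.
February 2025 ends with Sunday 2025-02-23.

2025-02-23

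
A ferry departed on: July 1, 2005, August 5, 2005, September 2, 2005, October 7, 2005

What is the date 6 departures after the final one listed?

Gaps: 35, 28, 35 days — a mix of 28 and 35. Every date is a Friday.
Each is the 1st Friday of its month.
November 2005 — 1st Friday is November 4, 2005.
1st Friday of December 2005: December 2, 2005.
January 2006 — 1st Friday is January 6, 2006.
February 2006 — 1st Friday is February 3, 2006.
March 2006 — 1st Friday is March 3, 2006.
April 2006 — 1st Friday is April 7, 2006.

April 7, 2006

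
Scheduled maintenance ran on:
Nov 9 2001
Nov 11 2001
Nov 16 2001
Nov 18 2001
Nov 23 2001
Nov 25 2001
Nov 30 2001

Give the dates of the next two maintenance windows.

Dec 2 2001, Dec 7 2001

The gap pattern 2, 5, 2, 5, 2, 5 repeats every 2 events.
These are the Fridays and Sundays of each week.
Next Sunday: Dec 2 2001.
The following Friday is Dec 7 2001.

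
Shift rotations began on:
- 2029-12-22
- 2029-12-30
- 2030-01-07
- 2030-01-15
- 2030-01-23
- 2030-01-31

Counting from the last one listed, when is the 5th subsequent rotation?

Every event comes 8 days after the last (8, 8, 8, 8, 8).
2030-01-31 + 8 days = 2030-02-08.
2030-02-08 + 8 days = 2030-02-16.
2030-02-16 + 8 days = 2030-02-24.
2030-02-24 + 8 days = 2030-03-04.
2030-03-04 + 8 days = 2030-03-12.

2030-03-12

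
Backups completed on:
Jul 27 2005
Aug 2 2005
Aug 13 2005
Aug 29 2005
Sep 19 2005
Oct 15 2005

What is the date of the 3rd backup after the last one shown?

Jan 31 2006

Intervals are 6, 11, 16, 21, 26 days — an arithmetic progression with common difference 5.
Next gap: 31 days. Oct 15 2005 + 31 days = Nov 15 2005.
Next gap: 36 days. Nov 15 2005 + 36 days = Dec 21 2005.
Next gap: 41 days. Dec 21 2005 + 41 days = Jan 31 2006.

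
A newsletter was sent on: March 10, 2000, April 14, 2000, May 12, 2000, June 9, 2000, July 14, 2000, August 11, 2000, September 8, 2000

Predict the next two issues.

All dates are Fridays, 35, 28, 28, 35, 28, 28 days apart.
Specifically, the 2nd Friday of each month.
October 2000 — 2nd Friday is October 13, 2000.
November 2000 — 2nd Friday is November 10, 2000.

October 13, 2000; November 10, 2000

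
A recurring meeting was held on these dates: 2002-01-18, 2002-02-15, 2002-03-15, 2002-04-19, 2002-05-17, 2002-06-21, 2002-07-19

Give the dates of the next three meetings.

2002-08-16, 2002-09-20, 2002-10-18

These are Fridays at 28- or 35-day spacing (28, 28, 35, 28, 35, 28).
The pattern: 3rd Friday of the month.
3rd Friday of August 2002: 2002-08-16.
3rd Friday of September 2002: 2002-09-20.
October 2002 — 3rd Friday is 2002-10-18.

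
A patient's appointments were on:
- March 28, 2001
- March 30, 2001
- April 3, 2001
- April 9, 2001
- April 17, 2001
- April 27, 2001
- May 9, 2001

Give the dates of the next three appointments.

Gaps: 2, 4, 6, 8, 10, 12 days — each gap is 2 larger than the previous one.
Next gap: 14 days. May 9, 2001 + 14 days = May 23, 2001.
Next gap: 16 days. May 23, 2001 + 16 days = June 8, 2001.
Next gap: 18 days. June 8, 2001 + 18 days = June 26, 2001.

May 23, 2001; June 8, 2001; June 26, 2001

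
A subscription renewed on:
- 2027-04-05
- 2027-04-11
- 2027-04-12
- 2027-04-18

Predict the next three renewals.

Every event lands on a Monday or Sunday (gaps cycle 6, 1, 6).
So the schedule is: every Monday and Sunday.
Next Monday: 2027-04-19.
Next Sunday: 2027-04-25.
The following Monday is 2027-04-26.

2027-04-19, 2027-04-25, 2027-04-26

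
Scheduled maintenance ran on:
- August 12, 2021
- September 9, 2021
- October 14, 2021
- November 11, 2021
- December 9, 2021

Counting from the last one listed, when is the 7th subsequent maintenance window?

July 14, 2022

These are Thursdays at 28- or 35-day spacing (28, 35, 28, 28).
The pattern: 2nd Thursday of the month.
January 2022 — 2nd Thursday is January 13, 2022.
February 2022 — 2nd Thursday is February 10, 2022.
2nd Thursday of March 2022: March 10, 2022.
April 2022 — 2nd Thursday is April 14, 2022.
May 2022 — 2nd Thursday is May 12, 2022.
2nd Thursday of June 2022: June 9, 2022.
July 2022 — 2nd Thursday is July 14, 2022.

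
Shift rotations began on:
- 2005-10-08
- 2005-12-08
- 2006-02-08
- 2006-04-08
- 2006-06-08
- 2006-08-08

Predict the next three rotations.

2006-10-08, 2006-12-08, 2007-02-08

Gaps: 61, 62, 59, 61, 61 days — not constant. Every event is on the 8th of the month.
Pattern: the 8th of every 2 months.
October 2006: 2006-10-08.
December 2006: 2006-12-08.
Next: February 2007 → 2007-02-08.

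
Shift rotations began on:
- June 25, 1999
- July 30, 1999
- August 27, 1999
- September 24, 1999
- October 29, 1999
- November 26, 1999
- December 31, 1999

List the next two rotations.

January 28, 2000; February 25, 2000

Every date is a Friday; gaps 35, 28, 28, 35, 28, 35 days.
Each is the last Friday of its month (at least one falls on the 29th or later, ruling out '4th Friday').
Last Friday of January 2000: January 28, 2000.
Last Friday of February 2000: February 25, 2000.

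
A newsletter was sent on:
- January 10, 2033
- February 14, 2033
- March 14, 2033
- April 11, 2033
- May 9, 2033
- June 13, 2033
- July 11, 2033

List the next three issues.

These are Mondays at 28- or 35-day spacing (35, 28, 28, 28, 35, 28).
The pattern: 2nd Monday of the month.
August 2033 — 2nd Monday is August 8, 2033.
September 2033 — 2nd Monday is September 12, 2033.
2nd Monday of October 2033: October 10, 2033.

August 8, 2033; September 12, 2033; October 10, 2033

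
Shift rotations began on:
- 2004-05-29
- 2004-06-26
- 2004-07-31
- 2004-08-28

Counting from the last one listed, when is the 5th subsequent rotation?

2005-01-29

Every date is a Saturday; gaps 28, 35, 28 days.
Each is the last Saturday of its month (at least one falls on the 29th or later, ruling out '4th Saturday').
Last Saturday of September 2004: 2004-09-25.
Last Saturday of October 2004: 2004-10-30.
November 2004 ends with Saturday 2004-11-27.
December 2004 ends with Saturday 2004-12-25.
Last Saturday of January 2005: 2005-01-29.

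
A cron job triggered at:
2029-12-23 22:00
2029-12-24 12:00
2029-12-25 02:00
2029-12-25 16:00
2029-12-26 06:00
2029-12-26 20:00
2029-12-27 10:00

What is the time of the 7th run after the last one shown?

2029-12-31 12:00

Spacing: 14, 14, 14, 14, 14, 14 h — constant 14 h.
2029-12-27 10:00 + 14 h = 2029-12-28 00:00.
2029-12-28 00:00 + 14 h = 2029-12-28 14:00.
2029-12-28 14:00 + 14 h = 2029-12-29 04:00.
2029-12-29 04:00 + 14 h = 2029-12-29 18:00.
2029-12-29 18:00 + 14 h = 2029-12-30 08:00.
2029-12-30 08:00 + 14 h = 2029-12-30 22:00.
2029-12-30 22:00 + 14 h = 2029-12-31 12:00.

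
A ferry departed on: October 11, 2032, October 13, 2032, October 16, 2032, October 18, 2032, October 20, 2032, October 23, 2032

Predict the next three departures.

Every event lands on a Monday or Wednesday or Saturday (gaps cycle 2, 3, 2, 2, 3).
So the schedule is: every Monday, Wednesday and Saturday.
Next Monday: October 25, 2032.
The following Wednesday is October 27, 2032.
Next Saturday: October 30, 2032.

October 25, 2032; October 27, 2032; October 30, 2032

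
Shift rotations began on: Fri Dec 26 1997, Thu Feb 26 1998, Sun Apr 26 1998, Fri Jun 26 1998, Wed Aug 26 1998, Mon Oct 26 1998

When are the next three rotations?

Each date is the 26th; the gaps (62, 59, 61, 61, 61) track the month lengths.
The rule is the 26th of every 2 months.
Next: December 1998 → Sat Dec 26 1998.
February 1999: Fri Feb 26 1999.
Next: April 1999 → Mon Apr 26 1999.

Sat Dec 26 1998, Fri Feb 26 1999, Mon Apr 26 1999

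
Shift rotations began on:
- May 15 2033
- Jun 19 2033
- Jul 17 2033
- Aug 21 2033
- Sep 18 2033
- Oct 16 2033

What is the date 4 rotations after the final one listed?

These are Sundays at 28- or 35-day spacing (35, 28, 35, 28, 28).
The pattern: 3rd Sunday of the month.
November 2033 — 3rd Sunday is Nov 20 2033.
3rd Sunday of December 2033: Dec 18 2033.
January 2034 — 3rd Sunday is Jan 15 2034.
3rd Sunday of February 2034: Feb 19 2034.

Feb 19 2034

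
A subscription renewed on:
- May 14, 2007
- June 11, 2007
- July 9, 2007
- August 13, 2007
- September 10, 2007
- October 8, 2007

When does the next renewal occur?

November 12, 2007

All dates are Mondays, 28, 28, 35, 28, 28 days apart.
Specifically, the 2nd Monday of each month.
November 2007 — 2nd Monday is November 12, 2007.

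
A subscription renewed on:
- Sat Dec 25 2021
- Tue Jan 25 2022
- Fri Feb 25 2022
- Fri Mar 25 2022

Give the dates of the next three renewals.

Mon Apr 25 2022, Wed May 25 2022, Sat Jun 25 2022

The day-of-month is always 25 (31, 31, 28 days between events).
So this recurs on the 25th of each month.
April 2022: Mon Apr 25 2022.
May 2022: Wed May 25 2022.
Next: June 2022 → Sat Jun 25 2022.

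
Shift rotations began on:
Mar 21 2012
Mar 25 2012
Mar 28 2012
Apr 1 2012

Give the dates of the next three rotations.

Every event lands on a Wednesday or Sunday (gaps cycle 4, 3, 4).
So the schedule is: every Wednesday and Sunday.
The following Wednesday is Apr 4 2012.
The following Sunday is Apr 8 2012.
Next Wednesday: Apr 11 2012.

Apr 4 2012, Apr 8 2012, Apr 11 2012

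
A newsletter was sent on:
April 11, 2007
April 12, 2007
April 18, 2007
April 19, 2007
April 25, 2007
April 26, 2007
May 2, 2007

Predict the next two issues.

Gaps: 1, 6, 1, 6, 1, 6 days — not constant, but cyclic with period 2.
The events fall on every Wednesday and Thursday.
The following Thursday is May 3, 2007.
The following Wednesday is May 9, 2007.

May 3, 2007; May 9, 2007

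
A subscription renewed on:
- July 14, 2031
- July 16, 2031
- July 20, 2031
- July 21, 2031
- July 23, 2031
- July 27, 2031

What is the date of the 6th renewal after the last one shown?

August 10, 2031

Gaps: 2, 4, 1, 2, 4 days — not constant, but cyclic with period 3.
The events fall on every Monday, Wednesday and Sunday.
The following Monday is July 28, 2031.
Next Wednesday: July 30, 2031.
Next Sunday: August 3, 2031.
The following Monday is August 4, 2031.
Next Wednesday: August 6, 2031.
Next Sunday: August 10, 2031.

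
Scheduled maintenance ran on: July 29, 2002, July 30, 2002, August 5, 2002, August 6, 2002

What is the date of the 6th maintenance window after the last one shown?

August 27, 2002

Gaps: 1, 6, 1 days — not constant, but cyclic with period 2.
The events fall on every Monday and Tuesday.
Next Monday: August 12, 2002.
Next Tuesday: August 13, 2002.
The following Monday is August 19, 2002.
Next Tuesday: August 20, 2002.
The following Monday is August 26, 2002.
The following Tuesday is August 27, 2002.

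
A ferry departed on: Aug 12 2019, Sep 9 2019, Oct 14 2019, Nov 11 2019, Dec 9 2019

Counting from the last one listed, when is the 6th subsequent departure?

All dates are Mondays, 28, 35, 28, 28 days apart.
Specifically, the 2nd Monday of each month.
January 2020 — 2nd Monday is Jan 13 2020.
February 2020 — 2nd Monday is Feb 10 2020.
2nd Monday of March 2020: Mar 9 2020.
2nd Monday of April 2020: Apr 13 2020.
2nd Monday of May 2020: May 11 2020.
2nd Monday of June 2020: Jun 8 2020.

Jun 8 2020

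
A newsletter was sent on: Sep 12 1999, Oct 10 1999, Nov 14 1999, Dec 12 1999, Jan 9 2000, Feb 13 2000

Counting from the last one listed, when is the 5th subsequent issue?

Gaps: 28, 35, 28, 28, 35 days — a mix of 28 and 35. Every date is a Sunday.
Each is the 2nd Sunday of its month.
2nd Sunday of March 2000: Mar 12 2000.
April 2000 — 2nd Sunday is Apr 9 2000.
2nd Sunday of May 2000: May 14 2000.
2nd Sunday of June 2000: Jun 11 2000.
July 2000 — 2nd Sunday is Jul 9 2000.

Jul 9 2000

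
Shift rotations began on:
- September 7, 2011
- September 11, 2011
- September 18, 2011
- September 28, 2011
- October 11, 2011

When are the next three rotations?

October 27, 2011; November 15, 2011; December 7, 2011

Intervals are 4, 7, 10, 13 days — an arithmetic progression with common difference 3.
Next gap: 16 days. October 11, 2011 + 16 days = October 27, 2011.
Next gap: 19 days. October 27, 2011 + 19 days = November 15, 2011.
Next gap: 22 days. November 15, 2011 + 22 days = December 7, 2011.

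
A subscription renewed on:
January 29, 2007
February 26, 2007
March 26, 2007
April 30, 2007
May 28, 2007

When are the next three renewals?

June 25, 2007; July 30, 2007; August 27, 2007

All Mondays; the gaps (28, 28, 35, 28) vary with month length.
This is the last Monday of each month.
Last Monday of June 2007: June 25, 2007.
Last Monday of July 2007: July 30, 2007.
August 2007 ends with Monday August 27, 2007.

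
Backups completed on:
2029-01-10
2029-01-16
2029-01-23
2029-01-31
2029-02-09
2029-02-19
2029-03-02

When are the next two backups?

Intervals are 6, 7, 8, 9, 10, 11 days — an arithmetic progression with common difference 1.
Next gap: 12 days. 2029-03-02 + 12 days = 2029-03-14.
Next gap: 13 days. 2029-03-14 + 13 days = 2029-03-27.

2029-03-14, 2029-03-27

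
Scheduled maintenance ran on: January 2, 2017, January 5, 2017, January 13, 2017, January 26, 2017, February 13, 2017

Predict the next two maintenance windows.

March 8, 2017; April 5, 2017

Gaps: 3, 8, 13, 18 days — each gap is 5 larger than the previous one.
Next gap: 23 days. February 13, 2017 + 23 days = March 8, 2017.
Next gap: 28 days. March 8, 2017 + 28 days = April 5, 2017.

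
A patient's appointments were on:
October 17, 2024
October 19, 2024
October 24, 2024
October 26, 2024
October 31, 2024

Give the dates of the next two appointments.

Every event lands on a Thursday or Saturday (gaps cycle 2, 5, 2, 5).
So the schedule is: every Thursday and Saturday.
Next Saturday: November 2, 2024.
The following Thursday is November 7, 2024.

November 2, 2024; November 7, 2024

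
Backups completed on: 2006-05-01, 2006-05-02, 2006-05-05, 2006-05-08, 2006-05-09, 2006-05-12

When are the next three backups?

2006-05-15, 2006-05-16, 2006-05-19

The gap pattern 1, 3, 3, 1, 3 repeats every 3 events.
These are the Mondays, Tuesdays and Fridays of each week.
The following Monday is 2006-05-15.
Next Tuesday: 2006-05-16.
The following Friday is 2006-05-19.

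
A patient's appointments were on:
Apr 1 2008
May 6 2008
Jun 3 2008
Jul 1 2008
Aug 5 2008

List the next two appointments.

Sep 2 2008, Oct 7 2008

All dates are Tuesdays, 35, 28, 28, 35 days apart.
Specifically, the 1st Tuesday of each month.
September 2008 — 1st Tuesday is Sep 2 2008.
October 2008 — 1st Tuesday is Oct 7 2008.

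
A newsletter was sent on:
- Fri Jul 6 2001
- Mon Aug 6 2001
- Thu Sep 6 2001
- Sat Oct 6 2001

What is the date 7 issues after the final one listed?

Mon May 6 2002

The day-of-month is always 6 (31, 31, 30 days between events).
So this recurs on the 6th of each month.
November 2001: Tue Nov 6 2001.
December 2001: Thu Dec 6 2001.
Next: January 2002 → Sun Jan 6 2002.
Next: February 2002 → Wed Feb 6 2002.
Next: March 2002 → Wed Mar 6 2002.
Next: April 2002 → Sat Apr 6 2002.
Next: May 2002 → Mon May 6 2002.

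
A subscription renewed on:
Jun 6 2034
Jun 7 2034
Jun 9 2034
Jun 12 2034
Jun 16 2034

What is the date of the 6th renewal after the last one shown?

Jul 31 2034

Gaps: 1, 2, 3, 4 days — each gap is 1 larger than the previous one.
Next gap: 5 days. Jun 16 2034 + 5 days = Jun 21 2034.
Next gap: 6 days. Jun 21 2034 + 6 days = Jun 27 2034.
Next gap: 7 days. Jun 27 2034 + 7 days = Jul 4 2034.
Next gap: 8 days. Jul 4 2034 + 8 days = Jul 12 2034.
Next gap: 9 days. Jul 12 2034 + 9 days = Jul 21 2034.
Next gap: 10 days. Jul 21 2034 + 10 days = Jul 31 2034.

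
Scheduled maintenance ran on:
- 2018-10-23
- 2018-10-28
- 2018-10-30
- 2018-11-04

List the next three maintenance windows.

2018-11-06, 2018-11-11, 2018-11-13

The gap pattern 5, 2, 5 repeats every 2 events.
These are the Tuesdays and Sundays of each week.
The following Tuesday is 2018-11-06.
The following Sunday is 2018-11-11.
The following Tuesday is 2018-11-13.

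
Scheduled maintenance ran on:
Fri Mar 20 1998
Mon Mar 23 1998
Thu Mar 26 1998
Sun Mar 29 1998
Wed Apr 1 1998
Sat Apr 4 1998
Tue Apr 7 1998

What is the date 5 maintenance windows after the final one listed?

Every event comes 3 days after the last (3, 3, 3, 3, 3, 3).
Tue Apr 7 1998 + 3 days = Fri Apr 10 1998.
Fri Apr 10 1998 + 3 days = Mon Apr 13 1998.
Mon Apr 13 1998 + 3 days = Thu Apr 16 1998.
Thu Apr 16 1998 + 3 days = Sun Apr 19 1998.
Sun Apr 19 1998 + 3 days = Wed Apr 22 1998.

Wed Apr 22 1998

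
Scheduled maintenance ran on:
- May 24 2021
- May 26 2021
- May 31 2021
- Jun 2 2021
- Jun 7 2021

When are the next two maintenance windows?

Gaps: 2, 5, 2, 5 days — not constant, but cyclic with period 2.
The events fall on every Monday and Wednesday.
Next Wednesday: Jun 9 2021.
The following Monday is Jun 14 2021.

Jun 9 2021, Jun 14 2021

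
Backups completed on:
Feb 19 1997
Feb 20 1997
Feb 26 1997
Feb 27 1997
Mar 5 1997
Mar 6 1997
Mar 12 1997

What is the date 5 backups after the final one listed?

Mar 27 1997

Gaps: 1, 6, 1, 6, 1, 6 days — not constant, but cyclic with period 2.
The events fall on every Wednesday and Thursday.
The following Thursday is Mar 13 1997.
The following Wednesday is Mar 19 1997.
Next Thursday: Mar 20 1997.
Next Wednesday: Mar 26 1997.
The following Thursday is Mar 27 1997.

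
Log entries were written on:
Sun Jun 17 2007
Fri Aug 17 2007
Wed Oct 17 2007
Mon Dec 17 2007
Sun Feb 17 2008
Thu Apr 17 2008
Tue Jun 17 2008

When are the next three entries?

Sun Aug 17 2008, Fri Oct 17 2008, Wed Dec 17 2008

Each date is the 17th; the gaps (61, 61, 61, 62, 60, 61) track the month lengths.
The rule is the 17th of every 2 months.
Next: August 2008 → Sun Aug 17 2008.
Next: October 2008 → Fri Oct 17 2008.
December 2008: Wed Dec 17 2008.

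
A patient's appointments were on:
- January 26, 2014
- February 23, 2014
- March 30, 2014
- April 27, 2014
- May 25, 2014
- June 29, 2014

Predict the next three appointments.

July 27, 2014; August 31, 2014; September 28, 2014

All Sundays; the gaps (28, 35, 28, 28, 35) vary with month length.
This is the last Sunday of each month.
July 2014 ends with Sunday July 27, 2014.
August 2014 ends with Sunday August 31, 2014.
September 2014 ends with Sunday September 28, 2014.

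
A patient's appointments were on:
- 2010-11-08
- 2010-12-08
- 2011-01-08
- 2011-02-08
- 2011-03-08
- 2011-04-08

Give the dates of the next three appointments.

2011-05-08, 2011-06-08, 2011-07-08

Gaps: 30, 31, 31, 28, 31 days — not constant. Every event is on the 8th of the month.
Pattern: the 8th of each month.
May 2011: 2011-05-08.
June 2011: 2011-06-08.
Next: July 2011 → 2011-07-08.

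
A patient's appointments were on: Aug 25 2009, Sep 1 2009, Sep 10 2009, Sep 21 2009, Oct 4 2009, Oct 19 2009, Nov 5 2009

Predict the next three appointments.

Nov 24 2009, Dec 15 2009, Jan 7 2010

The spacing grows by 2 each time: 7, 9, 11, 13, 15, 17 days.
Next gap: 19 days. Nov 5 2009 + 19 days = Nov 24 2009.
Next gap: 21 days. Nov 24 2009 + 21 days = Dec 15 2009.
Next gap: 23 days. Dec 15 2009 + 23 days = Jan 7 2010.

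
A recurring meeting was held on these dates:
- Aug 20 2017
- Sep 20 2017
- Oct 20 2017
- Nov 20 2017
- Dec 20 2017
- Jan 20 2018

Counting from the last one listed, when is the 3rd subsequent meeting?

The day-of-month is always 20 (31, 30, 31, 30, 31 days between events).
So this recurs on the 20th of each month.
Next: February 2018 → Feb 20 2018.
March 2018: Mar 20 2018.
April 2018: Apr 20 2018.

Apr 20 2018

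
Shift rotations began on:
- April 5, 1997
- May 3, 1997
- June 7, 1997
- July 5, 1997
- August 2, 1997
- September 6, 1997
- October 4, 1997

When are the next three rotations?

These are Saturdays at 28- or 35-day spacing (28, 35, 28, 28, 35, 28).
The pattern: 1st Saturday of the month.
1st Saturday of November 1997: November 1, 1997.
1st Saturday of December 1997: December 6, 1997.
January 1998 — 1st Saturday is January 3, 1998.

November 1, 1997; December 6, 1997; January 3, 1998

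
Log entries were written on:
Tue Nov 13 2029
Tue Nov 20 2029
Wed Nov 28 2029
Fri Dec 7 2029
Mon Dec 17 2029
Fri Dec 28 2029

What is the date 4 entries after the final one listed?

Wed Feb 20 2030

Gaps: 7, 8, 9, 10, 11 days — each gap is 1 larger than the previous one.
Next gap: 12 days. Fri Dec 28 2029 + 12 days = Wed Jan 9 2030.
Next gap: 13 days. Wed Jan 9 2030 + 13 days = Tue Jan 22 2030.
Next gap: 14 days. Tue Jan 22 2030 + 14 days = Tue Feb 5 2030.
Next gap: 15 days. Tue Feb 5 2030 + 15 days = Wed Feb 20 2030.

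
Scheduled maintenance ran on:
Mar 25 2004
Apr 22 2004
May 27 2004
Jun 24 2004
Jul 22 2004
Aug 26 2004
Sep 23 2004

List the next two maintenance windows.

Gaps: 28, 35, 28, 28, 35, 28 days — a mix of 28 and 35. Every date is a Thursday.
Each is the 4th Thursday of its month.
October 2004 — 4th Thursday is Oct 28 2004.
4th Thursday of November 2004: Nov 25 2004.

Oct 28 2004, Nov 25 2004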